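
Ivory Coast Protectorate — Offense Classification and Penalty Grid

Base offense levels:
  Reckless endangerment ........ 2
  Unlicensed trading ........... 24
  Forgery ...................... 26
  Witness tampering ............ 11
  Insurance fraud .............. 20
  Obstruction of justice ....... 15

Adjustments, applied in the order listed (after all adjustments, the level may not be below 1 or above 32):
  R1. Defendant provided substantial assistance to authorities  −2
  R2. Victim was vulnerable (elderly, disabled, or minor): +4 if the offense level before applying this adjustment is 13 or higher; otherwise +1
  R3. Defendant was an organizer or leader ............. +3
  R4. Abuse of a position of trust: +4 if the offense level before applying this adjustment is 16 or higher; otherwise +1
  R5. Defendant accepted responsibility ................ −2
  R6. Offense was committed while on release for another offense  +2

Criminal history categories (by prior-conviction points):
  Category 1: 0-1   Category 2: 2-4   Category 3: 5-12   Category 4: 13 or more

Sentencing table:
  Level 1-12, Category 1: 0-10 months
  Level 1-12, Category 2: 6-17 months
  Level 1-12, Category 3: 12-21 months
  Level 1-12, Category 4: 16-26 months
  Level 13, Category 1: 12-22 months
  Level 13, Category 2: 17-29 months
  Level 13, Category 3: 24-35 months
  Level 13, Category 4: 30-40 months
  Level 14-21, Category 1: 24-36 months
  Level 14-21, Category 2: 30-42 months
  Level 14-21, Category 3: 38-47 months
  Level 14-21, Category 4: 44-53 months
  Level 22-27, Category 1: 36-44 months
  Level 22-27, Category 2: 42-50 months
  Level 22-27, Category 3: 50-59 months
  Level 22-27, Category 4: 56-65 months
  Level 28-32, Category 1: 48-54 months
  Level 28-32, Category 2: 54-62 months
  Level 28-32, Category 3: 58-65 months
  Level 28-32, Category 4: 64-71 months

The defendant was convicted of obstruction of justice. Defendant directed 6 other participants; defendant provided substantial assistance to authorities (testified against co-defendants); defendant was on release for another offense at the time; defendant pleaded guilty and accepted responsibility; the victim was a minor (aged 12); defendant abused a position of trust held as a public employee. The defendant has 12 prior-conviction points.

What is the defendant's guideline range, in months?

50-59 months

Base offense level for obstruction of justice: 15.
R1 applies: 15 − 2 = 13.
R2 applies (level before this adjustment is 13 ≥ 13, so +4): 13 + 4 = 17.
R3 applies: 17 + 3 = 20.
R4 applies (level before this adjustment is 20 ≥ 16, so +4): 20 + 4 = 24.
R5 applies: 24 − 2 = 22.
R6 applies: 22 + 2 = 24.
Final offense level: 24.
Criminal history: 12 prior points → Category 3 (5-12).
Level 24 falls in the 22-27 band.
Grid: Level 22-27 × Category 3 = 50-59 months.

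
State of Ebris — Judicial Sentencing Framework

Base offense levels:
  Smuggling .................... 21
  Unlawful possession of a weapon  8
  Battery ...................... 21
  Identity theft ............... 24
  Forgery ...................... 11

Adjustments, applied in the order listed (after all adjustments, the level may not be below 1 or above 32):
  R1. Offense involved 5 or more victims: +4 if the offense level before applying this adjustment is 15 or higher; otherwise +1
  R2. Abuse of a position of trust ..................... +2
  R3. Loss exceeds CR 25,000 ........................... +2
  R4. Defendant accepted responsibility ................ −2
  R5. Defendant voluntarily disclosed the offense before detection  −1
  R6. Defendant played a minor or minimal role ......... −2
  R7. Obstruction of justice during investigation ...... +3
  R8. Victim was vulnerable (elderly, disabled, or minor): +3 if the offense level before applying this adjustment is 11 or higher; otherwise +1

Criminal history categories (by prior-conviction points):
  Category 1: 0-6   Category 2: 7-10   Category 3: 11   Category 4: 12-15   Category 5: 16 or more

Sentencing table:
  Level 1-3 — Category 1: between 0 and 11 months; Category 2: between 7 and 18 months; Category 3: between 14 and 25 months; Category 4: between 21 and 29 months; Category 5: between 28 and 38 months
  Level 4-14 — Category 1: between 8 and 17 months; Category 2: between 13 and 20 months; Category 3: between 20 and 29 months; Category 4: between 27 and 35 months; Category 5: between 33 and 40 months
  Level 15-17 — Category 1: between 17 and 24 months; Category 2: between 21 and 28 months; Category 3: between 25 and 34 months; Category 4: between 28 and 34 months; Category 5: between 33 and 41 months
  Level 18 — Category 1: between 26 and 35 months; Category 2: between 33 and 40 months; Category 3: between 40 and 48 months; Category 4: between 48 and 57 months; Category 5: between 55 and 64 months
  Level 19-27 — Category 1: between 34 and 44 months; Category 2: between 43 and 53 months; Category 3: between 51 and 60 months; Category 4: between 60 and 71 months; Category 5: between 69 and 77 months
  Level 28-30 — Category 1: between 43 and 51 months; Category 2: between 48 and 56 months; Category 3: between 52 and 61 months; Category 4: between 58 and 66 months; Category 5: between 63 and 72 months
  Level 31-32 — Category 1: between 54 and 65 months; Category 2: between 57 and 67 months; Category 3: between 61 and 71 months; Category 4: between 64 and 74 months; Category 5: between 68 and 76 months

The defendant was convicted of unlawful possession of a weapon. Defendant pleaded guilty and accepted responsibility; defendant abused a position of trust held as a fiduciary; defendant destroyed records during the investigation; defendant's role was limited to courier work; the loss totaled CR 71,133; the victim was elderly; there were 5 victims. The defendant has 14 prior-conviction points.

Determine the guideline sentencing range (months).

Base offense level for unlawful possession of a weapon: 8.
R1 applies (level before this adjustment is 8 < 15, so +1): 8 + 1 = 9.
R2 applies: 9 + 2 = 11.
R3 applies: 11 + 2 = 13.
R4 applies: 13 − 2 = 11.
R6 applies: 11 − 2 = 9.
R7 applies: 9 + 3 = 12.
R8 applies (level before this adjustment is 12 ≥ 11, so +3): 12 + 3 = 15.
Final offense level: 15.
Criminal history: 14 prior points → Category 4 (12-15).
Level 15 falls in the 15-17 band.
Grid: Level 15-17 × Category 4 = 28-34 months.

28-34 months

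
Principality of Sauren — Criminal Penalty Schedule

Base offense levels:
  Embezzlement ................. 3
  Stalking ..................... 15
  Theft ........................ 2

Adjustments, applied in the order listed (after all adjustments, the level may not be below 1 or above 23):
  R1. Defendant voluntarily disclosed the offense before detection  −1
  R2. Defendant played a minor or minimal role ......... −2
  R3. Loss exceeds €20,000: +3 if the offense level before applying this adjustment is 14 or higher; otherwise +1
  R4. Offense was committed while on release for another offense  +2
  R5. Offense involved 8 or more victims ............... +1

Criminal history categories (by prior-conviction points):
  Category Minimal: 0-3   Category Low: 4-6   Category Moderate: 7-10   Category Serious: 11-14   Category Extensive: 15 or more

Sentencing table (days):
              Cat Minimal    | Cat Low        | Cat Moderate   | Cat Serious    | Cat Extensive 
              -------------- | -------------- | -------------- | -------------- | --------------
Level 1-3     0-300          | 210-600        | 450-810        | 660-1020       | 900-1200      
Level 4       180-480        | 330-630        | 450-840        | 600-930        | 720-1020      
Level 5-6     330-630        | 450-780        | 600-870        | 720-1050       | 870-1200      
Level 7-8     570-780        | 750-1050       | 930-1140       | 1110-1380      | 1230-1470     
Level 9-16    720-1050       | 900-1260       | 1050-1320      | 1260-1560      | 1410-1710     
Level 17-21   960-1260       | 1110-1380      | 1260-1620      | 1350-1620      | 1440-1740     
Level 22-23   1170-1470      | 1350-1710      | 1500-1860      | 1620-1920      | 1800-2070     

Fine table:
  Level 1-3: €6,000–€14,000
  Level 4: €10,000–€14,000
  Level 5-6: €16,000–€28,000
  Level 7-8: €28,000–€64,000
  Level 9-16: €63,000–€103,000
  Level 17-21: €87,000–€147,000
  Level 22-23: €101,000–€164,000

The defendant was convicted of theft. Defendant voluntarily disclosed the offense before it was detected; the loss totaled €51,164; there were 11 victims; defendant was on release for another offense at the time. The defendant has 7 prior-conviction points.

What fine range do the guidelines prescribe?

Base offense level for theft: 2.
R1 applies: 2 − 1 = 1.
R2 does not apply.
R3 applies (level before this adjustment is 1 < 14, so +1): 1 + 1 = 2.
R4 applies: 2 + 2 = 4.
R5 applies: 4 + 1 = 5.
Final offense level: 5.
Level 5 falls in the 5-6 band.
Fine table: Level 5-6 → €16,000–€28,000.

€16,000–€28,000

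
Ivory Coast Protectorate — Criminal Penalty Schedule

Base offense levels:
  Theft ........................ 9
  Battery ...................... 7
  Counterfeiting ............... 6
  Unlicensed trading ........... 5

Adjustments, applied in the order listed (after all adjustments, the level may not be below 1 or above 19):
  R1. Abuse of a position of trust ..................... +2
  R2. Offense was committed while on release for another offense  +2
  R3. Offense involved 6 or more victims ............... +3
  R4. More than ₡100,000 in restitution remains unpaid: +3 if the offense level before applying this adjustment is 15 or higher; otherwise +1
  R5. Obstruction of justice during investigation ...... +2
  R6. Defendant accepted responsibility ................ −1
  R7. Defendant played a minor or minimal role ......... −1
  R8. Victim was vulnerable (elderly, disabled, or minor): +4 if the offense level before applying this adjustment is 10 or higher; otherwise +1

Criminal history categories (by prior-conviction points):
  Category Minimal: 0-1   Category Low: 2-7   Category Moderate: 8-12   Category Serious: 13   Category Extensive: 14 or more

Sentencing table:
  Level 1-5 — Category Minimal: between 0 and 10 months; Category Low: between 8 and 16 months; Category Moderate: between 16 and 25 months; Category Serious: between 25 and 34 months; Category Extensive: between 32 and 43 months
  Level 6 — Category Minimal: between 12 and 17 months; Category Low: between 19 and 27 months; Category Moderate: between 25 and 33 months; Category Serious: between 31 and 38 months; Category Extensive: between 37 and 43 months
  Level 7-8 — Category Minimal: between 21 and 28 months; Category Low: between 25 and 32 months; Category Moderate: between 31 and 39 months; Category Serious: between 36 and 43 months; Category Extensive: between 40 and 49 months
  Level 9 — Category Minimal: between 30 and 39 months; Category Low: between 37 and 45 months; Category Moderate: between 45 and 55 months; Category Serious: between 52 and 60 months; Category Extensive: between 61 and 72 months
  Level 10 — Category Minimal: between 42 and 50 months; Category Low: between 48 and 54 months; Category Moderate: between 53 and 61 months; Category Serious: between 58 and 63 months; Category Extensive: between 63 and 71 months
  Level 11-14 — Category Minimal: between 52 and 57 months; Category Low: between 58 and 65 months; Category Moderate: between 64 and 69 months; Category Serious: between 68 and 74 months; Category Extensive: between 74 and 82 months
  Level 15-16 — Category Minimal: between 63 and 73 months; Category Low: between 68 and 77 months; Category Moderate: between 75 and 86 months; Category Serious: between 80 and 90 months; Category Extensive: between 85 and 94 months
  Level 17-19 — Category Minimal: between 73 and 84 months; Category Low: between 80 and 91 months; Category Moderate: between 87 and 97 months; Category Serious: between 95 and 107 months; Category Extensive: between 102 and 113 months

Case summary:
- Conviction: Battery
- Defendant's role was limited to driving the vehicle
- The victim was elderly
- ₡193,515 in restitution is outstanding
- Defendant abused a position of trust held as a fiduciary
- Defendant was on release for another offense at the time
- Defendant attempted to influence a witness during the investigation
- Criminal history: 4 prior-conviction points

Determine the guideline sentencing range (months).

Base offense level for battery: 7.
R1 applies: 7 + 2 = 9.
R2 applies: 9 + 2 = 11.
R3 does not apply.
R4 applies (level before this adjustment is 11 < 15, so +1): 11 + 1 = 12.
R5 applies: 12 + 2 = 14.
R7 applies: 14 − 1 = 13.
R8 applies (level before this adjustment is 13 ≥ 10, so +4): 13 + 4 = 17.
Final offense level: 17.
Criminal history: 4 prior points → Category Low (2-7).
Level 17 falls in the 17-19 band.
Grid: Level 17-19 × Category Low = 80-91 months.

80-91 months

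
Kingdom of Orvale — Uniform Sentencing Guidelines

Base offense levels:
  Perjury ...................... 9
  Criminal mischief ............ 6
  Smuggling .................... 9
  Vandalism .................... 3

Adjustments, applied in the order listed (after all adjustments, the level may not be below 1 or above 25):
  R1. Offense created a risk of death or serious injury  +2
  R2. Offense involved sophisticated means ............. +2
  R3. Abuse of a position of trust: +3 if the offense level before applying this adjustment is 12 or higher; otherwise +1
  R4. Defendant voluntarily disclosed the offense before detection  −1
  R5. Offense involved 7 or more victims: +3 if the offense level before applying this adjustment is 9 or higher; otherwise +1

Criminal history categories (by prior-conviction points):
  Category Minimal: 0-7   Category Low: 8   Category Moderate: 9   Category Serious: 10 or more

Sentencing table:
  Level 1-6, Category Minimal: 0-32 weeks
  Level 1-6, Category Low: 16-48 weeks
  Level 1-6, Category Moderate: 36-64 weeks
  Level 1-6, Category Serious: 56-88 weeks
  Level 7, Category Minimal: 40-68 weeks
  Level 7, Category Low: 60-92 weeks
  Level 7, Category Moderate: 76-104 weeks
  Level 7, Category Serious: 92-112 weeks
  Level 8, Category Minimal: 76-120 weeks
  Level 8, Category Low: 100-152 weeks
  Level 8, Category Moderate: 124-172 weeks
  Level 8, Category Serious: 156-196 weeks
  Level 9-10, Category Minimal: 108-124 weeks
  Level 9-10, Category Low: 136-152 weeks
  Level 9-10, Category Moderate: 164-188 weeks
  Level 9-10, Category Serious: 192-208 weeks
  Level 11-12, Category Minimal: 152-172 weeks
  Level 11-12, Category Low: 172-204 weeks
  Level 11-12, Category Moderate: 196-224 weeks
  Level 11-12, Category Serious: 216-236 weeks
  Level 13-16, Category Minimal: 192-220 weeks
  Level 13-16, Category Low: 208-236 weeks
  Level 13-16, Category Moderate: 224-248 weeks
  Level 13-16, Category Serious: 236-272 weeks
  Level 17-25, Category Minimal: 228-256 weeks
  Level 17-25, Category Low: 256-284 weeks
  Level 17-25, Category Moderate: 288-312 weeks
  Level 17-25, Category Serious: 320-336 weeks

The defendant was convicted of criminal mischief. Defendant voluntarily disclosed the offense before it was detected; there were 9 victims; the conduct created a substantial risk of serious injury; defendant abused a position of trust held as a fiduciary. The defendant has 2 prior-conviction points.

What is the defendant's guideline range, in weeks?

108-124 weeks

Base offense level for criminal mischief: 6.
R1 applies: 6 + 2 = 8.
R3 applies (level before this adjustment is 8 < 12, so +1): 8 + 1 = 9.
R4 applies: 9 − 1 = 8.
R5 applies (level before this adjustment is 8 < 9, so +1): 8 + 1 = 9.
Final offense level: 9.
Criminal history: 2 prior points → Category Minimal (0-7).
Level 9 falls in the 9-10 band.
Grid: Level 9-10 × Category Minimal = 108-124 weeks.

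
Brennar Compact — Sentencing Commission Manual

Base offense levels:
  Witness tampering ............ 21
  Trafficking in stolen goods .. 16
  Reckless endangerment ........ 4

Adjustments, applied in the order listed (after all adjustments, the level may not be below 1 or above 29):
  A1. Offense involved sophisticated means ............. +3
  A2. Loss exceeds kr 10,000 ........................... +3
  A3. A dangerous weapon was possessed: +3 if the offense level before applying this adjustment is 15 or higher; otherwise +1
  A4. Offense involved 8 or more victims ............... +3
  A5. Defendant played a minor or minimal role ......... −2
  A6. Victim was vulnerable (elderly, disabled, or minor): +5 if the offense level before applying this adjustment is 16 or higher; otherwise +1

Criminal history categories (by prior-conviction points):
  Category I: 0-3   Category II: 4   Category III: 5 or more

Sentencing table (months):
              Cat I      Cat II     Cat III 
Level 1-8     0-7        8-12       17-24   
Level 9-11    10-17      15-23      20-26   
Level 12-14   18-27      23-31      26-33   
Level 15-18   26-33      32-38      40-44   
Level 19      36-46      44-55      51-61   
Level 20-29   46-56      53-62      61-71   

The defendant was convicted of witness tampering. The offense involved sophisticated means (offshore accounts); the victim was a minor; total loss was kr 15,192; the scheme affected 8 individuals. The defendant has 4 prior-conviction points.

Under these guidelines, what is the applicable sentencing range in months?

53-62 months

Base offense level for witness tampering: 21.
A1 applies: 21 + 3 = 24.
A2 applies: 24 + 3 = 27.
A4 applies: 27 + 3 = 30.
A5 does not apply.
A6 applies (level before this adjustment is 30 ≥ 16, so +5): 30 + 5 = 35.
Level 35 exceeds the maximum of 29; capped at 29.
Final offense level: 29.
Criminal history: 4 prior points → Category II (4).
Level 29 falls in the 20-29 band.
Grid: Level 20-29 × Category II = 53-62 months.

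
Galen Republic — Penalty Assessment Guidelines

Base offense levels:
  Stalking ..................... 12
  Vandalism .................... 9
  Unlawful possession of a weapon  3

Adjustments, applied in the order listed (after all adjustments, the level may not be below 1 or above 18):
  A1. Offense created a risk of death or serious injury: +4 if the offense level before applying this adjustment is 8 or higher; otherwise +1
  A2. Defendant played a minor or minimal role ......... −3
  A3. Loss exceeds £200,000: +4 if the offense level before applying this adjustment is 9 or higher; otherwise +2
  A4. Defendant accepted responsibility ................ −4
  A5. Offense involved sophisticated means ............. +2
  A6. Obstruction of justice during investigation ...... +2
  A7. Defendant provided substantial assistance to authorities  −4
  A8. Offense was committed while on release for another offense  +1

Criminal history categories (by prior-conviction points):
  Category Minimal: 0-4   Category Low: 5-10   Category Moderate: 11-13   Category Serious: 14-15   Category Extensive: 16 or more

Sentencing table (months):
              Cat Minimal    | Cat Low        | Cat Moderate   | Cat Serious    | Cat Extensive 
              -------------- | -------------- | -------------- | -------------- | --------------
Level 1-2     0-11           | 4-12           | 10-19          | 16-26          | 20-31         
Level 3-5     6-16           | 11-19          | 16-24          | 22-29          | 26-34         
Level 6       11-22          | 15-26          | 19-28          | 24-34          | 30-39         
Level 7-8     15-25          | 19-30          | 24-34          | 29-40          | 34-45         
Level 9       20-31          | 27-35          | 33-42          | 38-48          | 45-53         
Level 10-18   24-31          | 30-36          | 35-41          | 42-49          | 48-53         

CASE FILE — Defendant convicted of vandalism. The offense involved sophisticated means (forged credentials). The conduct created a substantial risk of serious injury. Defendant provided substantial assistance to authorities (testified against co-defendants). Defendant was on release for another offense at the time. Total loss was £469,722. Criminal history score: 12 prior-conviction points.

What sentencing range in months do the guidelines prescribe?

Base offense level for vandalism: 9.
A1 applies (level before this adjustment is 9 ≥ 8, so +4): 9 + 4 = 13.
A2 does not apply.
A3 applies (level before this adjustment is 13 ≥ 9, so +4): 13 + 4 = 17.
A5 applies: 17 + 2 = 19.
A6 does not apply.
A7 applies: 19 − 4 = 15.
A8 applies: 15 + 1 = 16.
Final offense level: 16.
Criminal history: 12 prior points → Category Moderate (11-13).
Level 16 falls in the 10-18 band.
Grid: Level 10-18 × Category Moderate = 35-41 months.

35-41 months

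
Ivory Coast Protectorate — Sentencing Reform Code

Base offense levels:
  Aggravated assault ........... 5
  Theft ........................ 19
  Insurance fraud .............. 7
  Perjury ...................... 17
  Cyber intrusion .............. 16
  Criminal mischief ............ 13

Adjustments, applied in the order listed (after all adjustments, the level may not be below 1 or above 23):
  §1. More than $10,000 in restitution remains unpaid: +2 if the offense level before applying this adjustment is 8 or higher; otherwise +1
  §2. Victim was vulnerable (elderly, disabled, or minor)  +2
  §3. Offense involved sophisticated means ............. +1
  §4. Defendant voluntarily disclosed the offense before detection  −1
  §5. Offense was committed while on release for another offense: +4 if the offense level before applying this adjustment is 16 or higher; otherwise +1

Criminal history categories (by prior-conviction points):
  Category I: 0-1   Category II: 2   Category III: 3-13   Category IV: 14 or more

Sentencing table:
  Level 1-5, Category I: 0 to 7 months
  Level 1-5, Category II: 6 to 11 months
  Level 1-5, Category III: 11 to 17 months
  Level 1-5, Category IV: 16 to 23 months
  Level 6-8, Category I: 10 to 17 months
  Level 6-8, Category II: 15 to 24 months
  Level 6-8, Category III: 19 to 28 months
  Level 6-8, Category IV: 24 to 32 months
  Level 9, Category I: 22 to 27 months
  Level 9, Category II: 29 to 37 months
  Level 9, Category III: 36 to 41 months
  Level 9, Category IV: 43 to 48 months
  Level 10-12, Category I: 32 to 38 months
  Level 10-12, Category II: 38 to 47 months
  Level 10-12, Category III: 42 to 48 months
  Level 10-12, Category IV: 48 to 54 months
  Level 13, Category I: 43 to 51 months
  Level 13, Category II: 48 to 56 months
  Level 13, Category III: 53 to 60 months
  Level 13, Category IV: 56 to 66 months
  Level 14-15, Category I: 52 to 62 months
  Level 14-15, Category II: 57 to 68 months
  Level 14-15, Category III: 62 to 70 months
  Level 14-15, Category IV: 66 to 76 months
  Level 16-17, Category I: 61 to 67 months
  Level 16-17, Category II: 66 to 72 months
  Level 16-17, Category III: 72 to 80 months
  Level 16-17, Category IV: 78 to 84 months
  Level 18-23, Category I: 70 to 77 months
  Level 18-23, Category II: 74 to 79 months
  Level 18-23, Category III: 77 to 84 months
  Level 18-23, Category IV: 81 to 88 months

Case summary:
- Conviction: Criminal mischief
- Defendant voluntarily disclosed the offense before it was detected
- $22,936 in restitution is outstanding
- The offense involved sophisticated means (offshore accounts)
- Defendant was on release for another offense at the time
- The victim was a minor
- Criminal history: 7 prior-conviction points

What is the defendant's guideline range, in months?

77-84 months

Base offense level for criminal mischief: 13.
§1 applies (level before this adjustment is 13 ≥ 8, so +2): 13 + 2 = 15.
§2 applies: 15 + 2 = 17.
§3 applies: 17 + 1 = 18.
§4 applies: 18 − 1 = 17.
§5 applies (level before this adjustment is 17 ≥ 16, so +4): 17 + 4 = 21.
Final offense level: 21.
Criminal history: 7 prior points → Category III (3-13).
Level 21 falls in the 18-23 band.
Grid: Level 18-23 × Category III = 77-84 months.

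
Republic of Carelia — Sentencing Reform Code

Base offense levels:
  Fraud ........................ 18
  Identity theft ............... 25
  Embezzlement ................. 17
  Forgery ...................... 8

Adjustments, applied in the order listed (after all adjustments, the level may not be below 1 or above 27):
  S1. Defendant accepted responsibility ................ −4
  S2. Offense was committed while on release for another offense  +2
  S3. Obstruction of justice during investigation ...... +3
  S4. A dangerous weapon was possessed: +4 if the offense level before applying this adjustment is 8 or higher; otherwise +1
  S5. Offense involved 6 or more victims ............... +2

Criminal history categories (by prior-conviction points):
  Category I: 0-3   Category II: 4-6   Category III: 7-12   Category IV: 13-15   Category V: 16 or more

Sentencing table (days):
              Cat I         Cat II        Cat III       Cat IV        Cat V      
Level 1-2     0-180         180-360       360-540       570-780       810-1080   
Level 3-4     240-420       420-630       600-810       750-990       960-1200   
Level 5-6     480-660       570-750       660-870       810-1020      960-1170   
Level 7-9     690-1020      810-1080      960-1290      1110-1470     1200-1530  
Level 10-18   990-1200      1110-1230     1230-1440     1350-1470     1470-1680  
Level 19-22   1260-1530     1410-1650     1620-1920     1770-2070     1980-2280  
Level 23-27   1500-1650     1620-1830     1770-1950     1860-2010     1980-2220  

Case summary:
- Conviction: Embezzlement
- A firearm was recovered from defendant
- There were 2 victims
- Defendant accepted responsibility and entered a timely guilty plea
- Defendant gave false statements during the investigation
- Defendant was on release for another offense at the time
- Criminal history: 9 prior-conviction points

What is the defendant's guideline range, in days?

1620-1920 days

Base offense level for embezzlement: 17.
S1 applies: 17 − 4 = 13.
S2 applies: 13 + 2 = 15.
S3 applies: 15 + 3 = 18.
S4 applies (level before this adjustment is 18 ≥ 8, so +4): 18 + 4 = 22.
Final offense level: 22.
Criminal history: 9 prior points → Category III (7-12).
Level 22 falls in the 19-22 band.
Grid: Level 19-22 × Category III = 1620-1920 days.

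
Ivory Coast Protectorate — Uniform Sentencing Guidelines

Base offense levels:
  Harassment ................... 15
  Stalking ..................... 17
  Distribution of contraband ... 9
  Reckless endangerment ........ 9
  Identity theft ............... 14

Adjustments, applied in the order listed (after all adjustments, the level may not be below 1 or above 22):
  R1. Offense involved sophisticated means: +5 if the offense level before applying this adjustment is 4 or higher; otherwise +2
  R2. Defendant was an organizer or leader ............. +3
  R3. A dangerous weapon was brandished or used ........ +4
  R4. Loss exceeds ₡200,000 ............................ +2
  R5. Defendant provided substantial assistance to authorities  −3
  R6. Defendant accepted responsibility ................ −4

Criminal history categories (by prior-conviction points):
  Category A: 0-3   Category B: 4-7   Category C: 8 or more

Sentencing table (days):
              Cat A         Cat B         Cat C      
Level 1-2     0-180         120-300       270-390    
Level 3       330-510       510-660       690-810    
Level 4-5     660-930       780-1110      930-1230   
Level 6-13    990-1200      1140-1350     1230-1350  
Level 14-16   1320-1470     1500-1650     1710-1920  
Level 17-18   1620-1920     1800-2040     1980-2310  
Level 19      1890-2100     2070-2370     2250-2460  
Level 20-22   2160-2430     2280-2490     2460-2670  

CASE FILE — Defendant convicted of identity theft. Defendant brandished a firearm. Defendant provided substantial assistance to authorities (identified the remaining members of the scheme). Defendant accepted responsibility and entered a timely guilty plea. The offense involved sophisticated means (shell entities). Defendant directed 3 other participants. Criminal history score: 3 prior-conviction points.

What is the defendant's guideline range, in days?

Base offense level for identity theft: 14.
R1 applies (level before this adjustment is 14 ≥ 4, so +5): 14 + 5 = 19.
R2 applies: 19 + 3 = 22.
R3 applies: 22 + 4 = 26.
R4 does not apply.
R5 applies: 26 − 3 = 23.
R6 applies: 23 − 4 = 19.
Final offense level: 19.
Criminal history: 3 prior points → Category A (0-3).
Level 19 falls in the 19 band.
Grid: Level 19 × Category A = 1890-2100 days.

1890-2100 days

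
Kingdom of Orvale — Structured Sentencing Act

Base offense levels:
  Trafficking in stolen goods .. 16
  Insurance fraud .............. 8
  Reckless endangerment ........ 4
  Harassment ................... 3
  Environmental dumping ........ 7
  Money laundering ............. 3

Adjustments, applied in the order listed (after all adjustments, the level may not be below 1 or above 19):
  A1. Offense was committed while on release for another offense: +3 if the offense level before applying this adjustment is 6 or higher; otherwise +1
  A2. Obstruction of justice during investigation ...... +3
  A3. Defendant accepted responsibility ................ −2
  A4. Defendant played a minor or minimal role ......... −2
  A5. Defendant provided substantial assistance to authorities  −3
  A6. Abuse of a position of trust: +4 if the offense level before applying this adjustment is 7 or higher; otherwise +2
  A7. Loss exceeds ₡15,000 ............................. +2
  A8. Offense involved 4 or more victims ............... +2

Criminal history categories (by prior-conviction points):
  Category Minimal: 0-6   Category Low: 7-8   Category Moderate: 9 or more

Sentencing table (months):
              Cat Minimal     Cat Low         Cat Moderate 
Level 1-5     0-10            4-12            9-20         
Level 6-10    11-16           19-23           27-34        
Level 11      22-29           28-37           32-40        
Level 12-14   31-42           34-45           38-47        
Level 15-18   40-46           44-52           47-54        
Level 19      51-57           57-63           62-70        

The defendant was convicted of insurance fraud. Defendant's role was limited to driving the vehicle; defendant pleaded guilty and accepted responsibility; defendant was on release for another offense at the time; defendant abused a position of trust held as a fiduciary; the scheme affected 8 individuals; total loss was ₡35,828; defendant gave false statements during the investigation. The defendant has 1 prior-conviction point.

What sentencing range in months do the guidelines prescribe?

Base offense level for insurance fraud: 8.
A1 applies (level before this adjustment is 8 ≥ 6, so +3): 8 + 3 = 11.
A2 applies: 11 + 3 = 14.
A3 applies: 14 − 2 = 12.
A4 applies: 12 − 2 = 10.
A5 does not apply.
A6 applies (level before this adjustment is 10 ≥ 7, so +4): 10 + 4 = 14.
A7 applies: 14 + 2 = 16.
A8 applies: 16 + 2 = 18.
Final offense level: 18.
Criminal history: 1 prior point → Category Minimal (0-6).
Level 18 falls in the 15-18 band.
Grid: Level 15-18 × Category Minimal = 40-46 months.

40-46 months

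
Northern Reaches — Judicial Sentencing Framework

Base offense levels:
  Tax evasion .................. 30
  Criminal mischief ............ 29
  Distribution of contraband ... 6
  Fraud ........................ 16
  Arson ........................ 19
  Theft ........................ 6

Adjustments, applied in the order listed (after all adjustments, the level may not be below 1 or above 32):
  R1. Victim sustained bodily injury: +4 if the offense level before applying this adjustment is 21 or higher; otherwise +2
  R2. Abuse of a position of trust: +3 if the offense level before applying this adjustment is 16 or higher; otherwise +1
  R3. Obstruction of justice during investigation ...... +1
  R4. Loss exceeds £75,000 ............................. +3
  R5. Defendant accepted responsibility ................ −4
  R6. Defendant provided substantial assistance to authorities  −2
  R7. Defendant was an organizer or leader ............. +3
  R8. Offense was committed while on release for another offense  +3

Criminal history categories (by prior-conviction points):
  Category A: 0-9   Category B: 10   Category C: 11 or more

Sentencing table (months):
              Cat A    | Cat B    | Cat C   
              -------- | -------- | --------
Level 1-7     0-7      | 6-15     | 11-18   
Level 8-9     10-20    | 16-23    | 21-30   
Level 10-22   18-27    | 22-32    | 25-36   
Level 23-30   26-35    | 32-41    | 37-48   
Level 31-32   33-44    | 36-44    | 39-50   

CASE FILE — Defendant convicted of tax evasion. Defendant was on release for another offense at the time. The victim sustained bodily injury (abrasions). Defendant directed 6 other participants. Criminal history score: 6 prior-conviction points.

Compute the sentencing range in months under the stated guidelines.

Base offense level for tax evasion: 30.
R1 applies (level before this adjustment is 30 ≥ 21, so +4): 30 + 4 = 34.
R2 does not apply.
R3 does not apply.
R4 does not apply.
R5 does not apply.
R6 does not apply.
R7 applies: 34 + 3 = 37.
R8 applies: 37 + 3 = 40.
Level 40 exceeds the maximum of 32; capped at 32.
Final offense level: 32.
Criminal history: 6 prior points → Category A (0-9).
Level 32 falls in the 31-32 band.
Grid: Level 31-32 × Category A = 33-44 months.

33-44 months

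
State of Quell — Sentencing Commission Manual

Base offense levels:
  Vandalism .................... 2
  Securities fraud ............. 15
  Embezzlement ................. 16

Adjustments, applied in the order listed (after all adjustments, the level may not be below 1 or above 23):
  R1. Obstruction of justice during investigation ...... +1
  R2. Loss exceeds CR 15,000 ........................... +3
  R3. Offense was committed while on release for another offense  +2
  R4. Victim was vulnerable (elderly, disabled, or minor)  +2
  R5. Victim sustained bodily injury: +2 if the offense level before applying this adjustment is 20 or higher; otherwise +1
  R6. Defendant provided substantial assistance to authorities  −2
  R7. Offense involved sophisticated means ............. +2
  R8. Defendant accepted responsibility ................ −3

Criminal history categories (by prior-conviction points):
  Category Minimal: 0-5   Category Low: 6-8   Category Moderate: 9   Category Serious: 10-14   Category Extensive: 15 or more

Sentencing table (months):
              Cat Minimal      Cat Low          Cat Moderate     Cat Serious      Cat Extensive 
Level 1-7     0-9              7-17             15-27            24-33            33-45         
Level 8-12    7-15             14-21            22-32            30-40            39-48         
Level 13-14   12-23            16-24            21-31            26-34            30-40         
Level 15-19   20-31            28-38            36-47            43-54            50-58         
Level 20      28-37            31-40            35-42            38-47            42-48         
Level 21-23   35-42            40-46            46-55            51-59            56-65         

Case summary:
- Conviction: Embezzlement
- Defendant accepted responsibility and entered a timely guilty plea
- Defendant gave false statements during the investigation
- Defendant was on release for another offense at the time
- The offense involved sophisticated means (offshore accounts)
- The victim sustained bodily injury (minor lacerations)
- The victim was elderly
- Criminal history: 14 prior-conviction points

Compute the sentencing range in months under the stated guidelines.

Base offense level for embezzlement: 16.
R1 applies: 16 + 1 = 17.
R3 applies: 17 + 2 = 19.
R4 applies: 19 + 2 = 21.
R5 applies (level before this adjustment is 21 ≥ 20, so +2): 21 + 2 = 23.
R6 does not apply.
R7 applies: 23 + 2 = 25.
R8 applies: 25 − 3 = 22.
Final offense level: 22.
Criminal history: 14 prior points → Category Serious (10-14).
Level 22 falls in the 21-23 band.
Grid: Level 21-23 × Category Serious = 51-59 months.

51-59 months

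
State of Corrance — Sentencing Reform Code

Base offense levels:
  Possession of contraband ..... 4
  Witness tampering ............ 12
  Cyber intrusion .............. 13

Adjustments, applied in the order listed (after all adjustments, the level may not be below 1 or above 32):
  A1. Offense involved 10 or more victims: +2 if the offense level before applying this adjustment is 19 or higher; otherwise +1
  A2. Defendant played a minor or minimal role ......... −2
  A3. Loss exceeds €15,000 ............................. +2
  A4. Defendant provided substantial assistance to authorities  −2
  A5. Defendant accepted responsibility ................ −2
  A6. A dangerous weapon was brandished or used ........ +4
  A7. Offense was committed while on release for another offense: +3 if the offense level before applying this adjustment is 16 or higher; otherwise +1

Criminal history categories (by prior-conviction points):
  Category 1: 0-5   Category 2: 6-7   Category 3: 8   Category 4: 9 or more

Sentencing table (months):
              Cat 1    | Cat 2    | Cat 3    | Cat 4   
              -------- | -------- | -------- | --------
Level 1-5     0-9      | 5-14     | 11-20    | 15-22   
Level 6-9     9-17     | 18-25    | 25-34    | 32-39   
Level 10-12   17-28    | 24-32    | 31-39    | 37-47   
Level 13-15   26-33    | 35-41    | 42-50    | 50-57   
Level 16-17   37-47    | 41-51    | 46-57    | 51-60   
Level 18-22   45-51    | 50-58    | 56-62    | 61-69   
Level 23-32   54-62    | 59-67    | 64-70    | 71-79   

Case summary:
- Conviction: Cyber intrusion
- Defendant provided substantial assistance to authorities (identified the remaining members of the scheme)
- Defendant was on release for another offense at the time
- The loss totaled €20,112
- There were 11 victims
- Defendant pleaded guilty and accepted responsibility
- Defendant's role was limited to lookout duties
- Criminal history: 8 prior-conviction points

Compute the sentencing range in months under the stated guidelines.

31-39 months

Base offense level for cyber intrusion: 13.
A1 applies (level before this adjustment is 13 < 19, so +1): 13 + 1 = 14.
A2 applies: 14 − 2 = 12.
A3 applies: 12 + 2 = 14.
A4 applies: 14 − 2 = 12.
A5 applies: 12 − 2 = 10.
A7 applies (level before this adjustment is 10 < 16, so +1): 10 + 1 = 11.
Final offense level: 11.
Criminal history: 8 prior points → Category 3 (8).
Level 11 falls in the 10-12 band.
Grid: Level 10-12 × Category 3 = 31-39 months.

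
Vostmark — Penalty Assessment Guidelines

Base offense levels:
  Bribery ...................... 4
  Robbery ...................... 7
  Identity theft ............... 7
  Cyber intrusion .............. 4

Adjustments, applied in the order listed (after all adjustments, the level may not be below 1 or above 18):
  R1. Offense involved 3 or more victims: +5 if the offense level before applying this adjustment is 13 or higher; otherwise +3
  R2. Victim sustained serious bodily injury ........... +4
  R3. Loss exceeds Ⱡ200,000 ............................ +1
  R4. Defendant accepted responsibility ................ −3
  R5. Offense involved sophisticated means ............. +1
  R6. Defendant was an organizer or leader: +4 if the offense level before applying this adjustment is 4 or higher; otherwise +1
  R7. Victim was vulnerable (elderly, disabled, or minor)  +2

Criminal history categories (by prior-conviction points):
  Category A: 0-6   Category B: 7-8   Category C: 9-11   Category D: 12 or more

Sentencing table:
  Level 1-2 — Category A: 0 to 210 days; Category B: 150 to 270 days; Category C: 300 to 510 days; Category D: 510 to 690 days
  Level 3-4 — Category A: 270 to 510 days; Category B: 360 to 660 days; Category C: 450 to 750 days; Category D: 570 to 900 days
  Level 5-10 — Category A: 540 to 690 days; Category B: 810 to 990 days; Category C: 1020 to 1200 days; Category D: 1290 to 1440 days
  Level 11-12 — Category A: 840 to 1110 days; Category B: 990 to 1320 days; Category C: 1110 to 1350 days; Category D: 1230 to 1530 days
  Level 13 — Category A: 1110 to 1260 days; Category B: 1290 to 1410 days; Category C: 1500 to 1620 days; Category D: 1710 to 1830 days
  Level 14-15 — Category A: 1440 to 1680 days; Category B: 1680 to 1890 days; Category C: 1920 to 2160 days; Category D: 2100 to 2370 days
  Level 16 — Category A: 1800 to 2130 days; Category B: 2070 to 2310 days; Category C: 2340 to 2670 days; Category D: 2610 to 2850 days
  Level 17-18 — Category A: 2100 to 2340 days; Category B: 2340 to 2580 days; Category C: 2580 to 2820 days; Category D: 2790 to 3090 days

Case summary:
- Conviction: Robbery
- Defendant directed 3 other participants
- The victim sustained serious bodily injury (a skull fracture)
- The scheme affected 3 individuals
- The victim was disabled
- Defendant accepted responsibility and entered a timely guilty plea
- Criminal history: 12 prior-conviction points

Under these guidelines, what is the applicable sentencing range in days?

Base offense level for robbery: 7.
R1 applies (level before this adjustment is 7 < 13, so +3): 7 + 3 = 10.
R2 applies: 10 + 4 = 14.
R4 applies: 14 − 3 = 11.
R6 applies (level before this adjustment is 11 ≥ 4, so +4): 11 + 4 = 15.
R7 applies: 15 + 2 = 17.
Final offense level: 17.
Criminal history: 12 prior points → Category D (12+).
Level 17 falls in the 17-18 band.
Grid: Level 17-18 × Category D = 2790-3090 days.

2790-3090 days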